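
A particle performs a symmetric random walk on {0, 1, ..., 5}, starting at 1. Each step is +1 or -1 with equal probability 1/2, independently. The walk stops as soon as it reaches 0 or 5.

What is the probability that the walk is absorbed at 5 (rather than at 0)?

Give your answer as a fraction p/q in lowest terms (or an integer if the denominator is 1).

Symmetric walk (p = 1/2): the harmonic-function argument gives P(hit 5 before 0 | start at 1) = a/N.
P = 1/5 = 1/5

Answer: 1/5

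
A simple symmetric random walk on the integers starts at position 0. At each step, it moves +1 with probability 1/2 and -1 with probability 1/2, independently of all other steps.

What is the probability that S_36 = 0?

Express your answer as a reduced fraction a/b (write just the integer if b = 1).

Answer: 2268783825/17179869184

Derivation:
To return to 0 after 36 steps: need exactly 18 steps of +1 and 18 of -1.
Favorable paths: C(36,18) = 9075135300
Total paths: 2^36 = 68719476736
P = 9075135300/68719476736 = 2268783825/17179869184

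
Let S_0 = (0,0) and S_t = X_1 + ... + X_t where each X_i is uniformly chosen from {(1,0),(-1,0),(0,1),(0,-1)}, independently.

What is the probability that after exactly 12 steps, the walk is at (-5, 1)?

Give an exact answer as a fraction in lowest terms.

Let h be the number of horizontal steps (so 12-h are vertical). To end at (-5,1) need (h-5)/2 right-steps and ((12-h)+1)/2 up-steps.
Sum over h with 5 ≤ h ≤ 11, h ≡ 1 (mod 2), 12-h ≡ 1 (mod 2):
h=5: C(12,5)·C(5,0)·C(7,4) = 792·1·35 = 27720
h=7: C(12,7)·C(7,1)·C(5,3) = 792·7·10 = 55440
h=9: C(12,9)·C(9,2)·C(3,2) = 220·36·3 = 23760
h=11: C(12,11)·C(11,3)·C(1,1) = 12·165·1 = 1980
Total favorable: 108900
Total paths: 4^12 = 16777216
P = 108900/16777216 = 27225/4194304

Answer: 27225/4194304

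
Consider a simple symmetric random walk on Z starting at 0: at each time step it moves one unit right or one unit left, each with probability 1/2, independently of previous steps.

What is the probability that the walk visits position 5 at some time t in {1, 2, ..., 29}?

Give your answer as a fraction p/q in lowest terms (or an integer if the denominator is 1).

Count via complement. Let g(t,s) = #length-t paths at position s with S_1..S_t all ≠ 5.
g(t,s) = g(t-1,s-1) + g(t-1,s+1) for s ≠ 5; g(t,5) = 0.
t=0: g(0,0)=1
t=1: g(1,-1)=1 g(1,1)=1
t=2: g(2,-2)=1 g(2,0)=2 g(2,2)=1
t=3: g(3,-3)=1 g(3,-1)=3 g(3,1)=3 g(3,3)=1
t=4: g(4,-4)=1 g(4,-2)=4 g(4,0)=6 g(4,2)=4 g(4,4)=1
t=5: g(5,-5)=1 g(5,-3)=5 g(5,-1)=10 g(5,1)=10 g(5,3)=5
t=6: g(6,-6)=1 g(6,-4)=6 g(6,-2)=15 g(6,0)=20 g(6,2)=15 g(6,4)=5
t=7: g(7,-7)=1 g(7,-5)=7 g(7,-3)=21 g(7,-1)=35 g(7,1)=35 g(7,3)=20
t=8: g(8,-8)=1 g(8,-6)=8 g(8,-4)=28 g(8,-2)=56 g(8,0)=70 g(8,2)=55 g(8,4)=20
t=9: g(9,-9)=1 g(9,-7)=9 g(9,-5)=36 g(9,-3)=84 g(9,-1)=126 g(9,1)=125 g(9,3)=75
t=10: g(10,-10)=1 g(10,-8)=10 g(10,-6)=45 g(10,-4)=120 g(10,-2)=210 g(10,0)=251 g(10,2)=200 g(10,4)=75
t=11: g(11,-11)=1 g(11,-9)=11 g(11,-7)=55 g(11,-5)=165 g(11,-3)=330 g(11,-1)=461 g(11,1)=451 g(11,3)=275
t=12: g(12,-12)=1 g(12,-10)=12 g(12,-8)=66 g(12,-6)=220 g(12,-4)=495 g(12,-2)=791 g(12,0)=912 g(12,2)=726 g(12,4)=275
t=13: g(13,-13)=1 g(13,-11)=13 g(13,-9)=78 g(13,-7)=286 g(13,-5)=715 g(13,-3)=1286 g(13,-1)=1703 g(13,1)=1638 g(13,3)=1001
t=14: g(14,-14)=1 g(14,-12)=14 g(14,-10)=91 g(14,-8)=364 g(14,-6)=1001 g(14,-4)=2001 g(14,-2)=2989 g(14,0)=3341 g(14,2)=2639 g(14,4)=1001
t=15: g(15,-15)=1 g(15,-13)=15 g(15,-11)=105 g(15,-9)=455 g(15,-7)=1365 g(15,-5)=3002 g(15,-3)=4990 g(15,-1)=6330 g(15,1)=5980 g(15,3)=3640
t=16: g(16,-16)=1 g(16,-14)=16 g(16,-12)=120 g(16,-10)=560 g(16,-8)=1820 g(16,-6)=4367 g(16,-4)=7992 g(16,-2)=11320 g(16,0)=12310 g(16,2)=9620 g(16,4)=3640
t=17: g(17,-17)=1 g(17,-15)=17 g(17,-13)=136 g(17,-11)=680 g(17,-9)=2380 g(17,-7)=6187 g(17,-5)=12359 g(17,-3)=19312 g(17,-1)=23630 g(17,1)=21930 g(17,3)=13260
t=18: g(18,-18)=1 g(18,-16)=18 g(18,-14)=153 g(18,-12)=816 g(18,-10)=3060 g(18,-8)=8567 g(18,-6)=18546 g(18,-4)=31671 g(18,-2)=42942 g(18,0)=45560 g(18,2)=35190 g(18,4)=13260
t=19: g(19,-19)=1 g(19,-17)=19 g(19,-15)=171 g(19,-13)=969 g(19,-11)=3876 g(19,-9)=11627 g(19,-7)=27113 g(19,-5)=50217 g(19,-3)=74613 g(19,-1)=88502 g(19,1)=80750 g(19,3)=48450
t=20: g(20,-20)=1 g(20,-18)=20 g(20,-16)=190 g(20,-14)=1140 g(20,-12)=4845 g(20,-10)=15503 g(20,-8)=38740 g(20,-6)=77330 g(20,-4)=124830 g(20,-2)=163115 g(20,0)=169252 g(20,2)=129200 g(20,4)=48450
t=21: g(21,-21)=1 g(21,-19)=21 g(21,-17)=210 g(21,-15)=1330 g(21,-13)=5985 g(21,-11)=20348 g(21,-9)=54243 g(21,-7)=116070 g(21,-5)=202160 g(21,-3)=287945 g(21,-1)=332367 g(21,1)=298452 g(21,3)=177650
t=22: g(22,-22)=1 g(22,-20)=22 g(22,-18)=231 g(22,-16)=1540 g(22,-14)=7315 g(22,-12)=26333 g(22,-10)=74591 g(22,-8)=170313 g(22,-6)=318230 g(22,-4)=490105 g(22,-2)=620312 g(22,0)=630819 g(22,2)=476102 g(22,4)=177650
t=23: g(23,-23)=1 g(23,-21)=23 g(23,-19)=253 g(23,-17)=1771 g(23,-15)=8855 g(23,-13)=33648 g(23,-11)=100924 g(23,-9)=244904 g(23,-7)=488543 g(23,-5)=808335 g(23,-3)=1110417 g(23,-1)=1251131 g(23,1)=1106921 g(23,3)=653752
t=24: g(24,-24)=1 g(24,-22)=24 g(24,-20)=276 g(24,-18)=2024 g(24,-16)=10626 g(24,-14)=42503 g(24,-12)=134572 g(24,-10)=345828 g(24,-8)=733447 g(24,-6)=1296878 g(24,-4)=1918752 g(24,-2)=2361548 g(24,0)=2358052 g(24,2)=1760673 g(24,4)=653752
t=25: g(25,-25)=1 g(25,-23)=25 g(25,-21)=300 g(25,-19)=2300 g(25,-17)=12650 g(25,-15)=53129 g(25,-13)=177075 g(25,-11)=480400 g(25,-9)=1079275 g(25,-7)=2030325 g(25,-5)=3215630 g(25,-3)=4280300 g(25,-1)=4719600 g(25,1)=4118725 g(25,3)=2414425
t=26: g(26,-26)=1 g(26,-24)=26 g(26,-22)=325 g(26,-20)=2600 g(26,-18)=14950 g(26,-16)=65779 g(26,-14)=230204 g(26,-12)=657475 g(26,-10)=1559675 g(26,-8)=3109600 g(26,-6)=5245955 g(26,-4)=7495930 g(26,-2)=8999900 g(26,0)=8838325 g(26,2)=6533150 g(26,4)=2414425
t=27: g(27,-27)=1 g(27,-25)=27 g(27,-23)=351 g(27,-21)=2925 g(27,-19)=17550 g(27,-17)=80729 g(27,-15)=295983 g(27,-13)=887679 g(27,-11)=2217150 g(27,-9)=4669275 g(27,-7)=8355555 g(27,-5)=12741885 g(27,-3)=16495830 g(27,-1)=17838225 g(27,1)=15371475 g(27,3)=8947575
t=28: g(28,-28)=1 g(28,-26)=28 g(28,-24)=378 g(28,-22)=3276 g(28,-20)=20475 g(28,-18)=98279 g(28,-16)=376712 g(28,-14)=1183662 g(28,-12)=3104829 g(28,-10)=6886425 g(28,-8)=13024830 g(28,-6)=21097440 g(28,-4)=29237715 g(28,-2)=34334055 g(28,0)=33209700 g(28,2)=24319050 g(28,4)=8947575
t=29: g(29,-29)=1 g(29,-27)=29 g(29,-25)=406 g(29,-23)=3654 g(29,-21)=23751 g(29,-19)=118754 g(29,-17)=474991 g(29,-15)=1560374 g(29,-13)=4288491 g(29,-11)=9991254 g(29,-9)=19911255 g(29,-7)=34122270 g(29,-5)=50335155 g(29,-3)=63571770 g(29,-1)=67543755 g(29,1)=57528750 g(29,3)=33266625
Paths never hitting 5: Σ_s g(29,s) = 342741285
Paths hitting 5: 2^29 - 342741285 = 194129627
P = 194129627/536870912 = 194129627/536870912

Answer: 194129627/536870912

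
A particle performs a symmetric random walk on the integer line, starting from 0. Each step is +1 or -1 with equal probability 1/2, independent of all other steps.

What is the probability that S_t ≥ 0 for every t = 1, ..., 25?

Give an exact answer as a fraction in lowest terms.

Let f(t,s) = #length-t paths at position s with S_1..S_t all ≥ 0.
f(t,s) = f(t-1,s-1) + f(t-1,s+1) for s ≥ 0; f(t,s) = 0 for s < 0.
t=0: f(0,0)=1
t=1: f(1,1)=1
t=2: f(2,0)=1 f(2,2)=1
t=3: f(3,1)=2 f(3,3)=1
t=4: f(4,0)=2 f(4,2)=3 f(4,4)=1
t=5: f(5,1)=5 f(5,3)=4 f(5,5)=1
t=6: f(6,0)=5 f(6,2)=9 f(6,4)=5 f(6,6)=1
t=7: f(7,1)=14 f(7,3)=14 f(7,5)=6 f(7,7)=1
t=8: f(8,0)=14 f(8,2)=28 f(8,4)=20 f(8,6)=7 f(8,8)=1
t=9: f(9,1)=42 f(9,3)=48 f(9,5)=27 f(9,7)=8 f(9,9)=1
t=10: f(10,0)=42 f(10,2)=90 f(10,4)=75 f(10,6)=35 f(10,8)=9 f(10,10)=1
t=11: f(11,1)=132 f(11,3)=165 f(11,5)=110 f(11,7)=44 f(11,9)=10 f(11,11)=1
t=12: f(12,0)=132 f(12,2)=297 f(12,4)=275 f(12,6)=154 f(12,8)=54 f(12,10)=11 f(12,12)=1
t=13: f(13,1)=429 f(13,3)=572 f(13,5)=429 f(13,7)=208 f(13,9)=65 f(13,11)=12 f(13,13)=1
t=14: f(14,0)=429 f(14,2)=1001 f(14,4)=1001 f(14,6)=637 f(14,8)=273 f(14,10)=77 f(14,12)=13 f(14,14)=1
t=15: f(15,1)=1430 f(15,3)=2002 f(15,5)=1638 f(15,7)=910 f(15,9)=350 f(15,11)=90 f(15,13)=14 f(15,15)=1
t=16: f(16,0)=1430 f(16,2)=3432 f(16,4)=3640 f(16,6)=2548 f(16,8)=1260 f(16,10)=440 f(16,12)=104 f(16,14)=15 f(16,16)=1
t=17: f(17,1)=4862 f(17,3)=7072 f(17,5)=6188 f(17,7)=3808 f(17,9)=1700 f(17,11)=544 f(17,13)=119 f(17,15)=16 f(17,17)=1
t=18: f(18,0)=4862 f(18,2)=11934 f(18,4)=13260 f(18,6)=9996 f(18,8)=5508 f(18,10)=2244 f(18,12)=663 f(18,14)=135 f(18,16)=17 f(18,18)=1
t=19: f(19,1)=16796 f(19,3)=25194 f(19,5)=23256 f(19,7)=15504 f(19,9)=7752 f(19,11)=2907 f(19,13)=798 f(19,15)=152 f(19,17)=18 f(19,19)=1
t=20: f(20,0)=16796 f(20,2)=41990 f(20,4)=48450 f(20,6)=38760 f(20,8)=23256 f(20,10)=10659 f(20,12)=3705 f(20,14)=950 f(20,16)=170 f(20,18)=19 f(20,20)=1
t=21: f(21,1)=58786 f(21,3)=90440 f(21,5)=87210 f(21,7)=62016 f(21,9)=33915 f(21,11)=14364 f(21,13)=4655 f(21,15)=1120 f(21,17)=189 f(21,19)=20 f(21,21)=1
t=22: f(22,0)=58786 f(22,2)=149226 f(22,4)=177650 f(22,6)=149226 f(22,8)=95931 f(22,10)=48279 f(22,12)=19019 f(22,14)=5775 f(22,16)=1309 f(22,18)=209 f(22,20)=21 f(22,22)=1
t=23: f(23,1)=208012 f(23,3)=326876 f(23,5)=326876 f(23,7)=245157 f(23,9)=144210 f(23,11)=67298 f(23,13)=24794 f(23,15)=7084 f(23,17)=1518 f(23,19)=230 f(23,21)=22 f(23,23)=1
t=24: f(24,0)=208012 f(24,2)=534888 f(24,4)=653752 f(24,6)=572033 f(24,8)=389367 f(24,10)=211508 f(24,12)=92092 f(24,14)=31878 f(24,16)=8602 f(24,18)=1748 f(24,20)=252 f(24,22)=23 f(24,24)=1
t=25: f(25,1)=742900 f(25,3)=1188640 f(25,5)=1225785 f(25,7)=961400 f(25,9)=600875 f(25,11)=303600 f(25,13)=123970 f(25,15)=40480 f(25,17)=10350 f(25,19)=2000 f(25,21)=275 f(25,23)=24 f(25,25)=1
Σ_s f(25,s) = 5200300
P = 5200300/33554432 = 1300075/8388608

Answer: 1300075/8388608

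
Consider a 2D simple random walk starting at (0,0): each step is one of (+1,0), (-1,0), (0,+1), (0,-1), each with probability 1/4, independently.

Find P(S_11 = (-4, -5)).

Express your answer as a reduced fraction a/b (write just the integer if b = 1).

Let h be the number of horizontal steps (so 11-h are vertical). To end at (-4,-5) need (h-4)/2 right-steps and ((11-h)-5)/2 up-steps.
Sum over h with 4 ≤ h ≤ 6, h ≡ 0 (mod 2), 11-h ≡ 1 (mod 2):
h=4: C(11,4)·C(4,0)·C(7,1) = 330·1·7 = 2310
h=6: C(11,6)·C(6,1)·C(5,0) = 462·6·1 = 2772
Total favorable: 5082
Total paths: 4^11 = 4194304
P = 5082/4194304 = 2541/2097152

Answer: 2541/2097152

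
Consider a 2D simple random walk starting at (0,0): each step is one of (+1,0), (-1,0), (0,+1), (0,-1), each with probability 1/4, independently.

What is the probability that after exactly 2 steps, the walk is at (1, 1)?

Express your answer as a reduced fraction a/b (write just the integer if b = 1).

Let h be the number of horizontal steps (so 2-h are vertical). To end at (1,1) need (h+1)/2 right-steps and ((2-h)+1)/2 up-steps.
Sum over h with 1 ≤ h ≤ 1, h ≡ 1 (mod 2), 2-h ≡ 1 (mod 2):
h=1: C(2,1)·C(1,1)·C(1,1) = 2·1·1 = 2
Total favorable: 2
Total paths: 4^2 = 16
P = 2/16 = 1/8

Answer: 1/8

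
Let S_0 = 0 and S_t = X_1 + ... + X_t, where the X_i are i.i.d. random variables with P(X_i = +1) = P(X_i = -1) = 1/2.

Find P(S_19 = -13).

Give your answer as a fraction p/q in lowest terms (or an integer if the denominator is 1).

To reach position -13 after 19 steps: need 3 steps of +1 and 16 of -1.
Favorable paths: C(19,3) = 969
Total paths: 2^19 = 524288
P = 969/524288 = 969/524288

Answer: 969/524288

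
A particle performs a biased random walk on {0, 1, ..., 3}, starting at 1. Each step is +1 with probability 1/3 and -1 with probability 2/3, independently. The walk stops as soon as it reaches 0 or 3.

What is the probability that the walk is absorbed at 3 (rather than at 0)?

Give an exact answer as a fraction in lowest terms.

Biased walk: p = 1/3, q = 2/3, r = q/p = 2
Gambler's ruin: P(hit 3 before 0 | start at 1) = (1 - r^a)/(1 - r^N)
r^1 = 2; r^3 = 8
P = (1 - 2) / (1 - 8) = -1 / -7 = 1/7

Answer: 1/7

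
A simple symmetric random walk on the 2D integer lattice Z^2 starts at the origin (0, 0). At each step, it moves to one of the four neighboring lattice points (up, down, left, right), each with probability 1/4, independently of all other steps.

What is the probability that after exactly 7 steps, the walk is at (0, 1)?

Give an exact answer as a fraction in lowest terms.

Let h be the number of horizontal steps (so 7-h are vertical). To end at (0,1) need (h+0)/2 right-steps and ((7-h)+1)/2 up-steps.
Sum over h with 0 ≤ h ≤ 6, h ≡ 0 (mod 2), 7-h ≡ 1 (mod 2):
h=0: C(7,0)·C(0,0)·C(7,4) = 1·1·35 = 35
h=2: C(7,2)·C(2,1)·C(5,3) = 21·2·10 = 420
h=4: C(7,4)·C(4,2)·C(3,2) = 35·6·3 = 630
h=6: C(7,6)·C(6,3)·C(1,1) = 7·20·1 = 140
Total favorable: 1225
Total paths: 4^7 = 16384
P = 1225/16384 = 1225/16384

Answer: 1225/16384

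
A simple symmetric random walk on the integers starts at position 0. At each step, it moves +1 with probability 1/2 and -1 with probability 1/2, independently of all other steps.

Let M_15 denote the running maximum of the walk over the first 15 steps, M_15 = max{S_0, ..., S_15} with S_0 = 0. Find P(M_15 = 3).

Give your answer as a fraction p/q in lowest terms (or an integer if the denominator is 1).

Let M_15 = max(S_0,...,S_15). Use the reflection principle: for j ≥ 1, #{paths with M_15 ≥ j} = #{S_15 ≥ j} + #{S_15 ≥ j+1}.
By reflection, #{M_15 ≥ 3} = #{S_15 ≥ 3} + #{S_15 ≥ 4} = 9949 + 4944 = 14893.
#{M_15 ≥ 4} = #{S_15 ≥ 4} + #{S_15 ≥ 5} = 4944 + 4944 = 9888.
#{M_15 = 3} = 14893 - 9888 = 5005.
P(M_15 = 3) = 5005/32768 = 5005/32768

Answer: 5005/32768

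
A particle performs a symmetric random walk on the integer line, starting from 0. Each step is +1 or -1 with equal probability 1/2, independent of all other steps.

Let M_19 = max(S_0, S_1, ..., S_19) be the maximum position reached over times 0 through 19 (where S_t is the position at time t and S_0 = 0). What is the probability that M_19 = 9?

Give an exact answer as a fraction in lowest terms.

Let M_19 = max(S_0,...,S_19). Use the reflection principle: for j ≥ 1, #{paths with M_19 ≥ j} = #{S_19 ≥ j} + #{S_19 ≥ j+1}.
By reflection, #{M_19 ≥ 9} = #{S_19 ≥ 9} + #{S_19 ≥ 10} = 16664 + 5036 = 21700.
#{M_19 ≥ 10} = #{S_19 ≥ 10} + #{S_19 ≥ 11} = 5036 + 5036 = 10072.
#{M_19 = 9} = 21700 - 10072 = 11628.
P(M_19 = 9) = 11628/524288 = 2907/131072

Answer: 2907/131072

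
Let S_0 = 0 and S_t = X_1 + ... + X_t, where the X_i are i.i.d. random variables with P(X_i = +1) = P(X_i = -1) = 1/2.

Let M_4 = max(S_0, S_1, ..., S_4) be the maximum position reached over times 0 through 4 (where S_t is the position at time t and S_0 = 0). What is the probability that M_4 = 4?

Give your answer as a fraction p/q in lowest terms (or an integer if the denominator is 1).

Let M_4 = max(S_0,...,S_4). Use the reflection principle: for j ≥ 1, #{paths with M_4 ≥ j} = #{S_4 ≥ j} + #{S_4 ≥ j+1}.
By reflection, #{M_4 ≥ 4} = #{S_4 ≥ 4} + #{S_4 ≥ 5} = 1 + 0 = 1.
#{M_4 ≥ 5} = #{S_4 ≥ 5} + #{S_4 ≥ 6} = 0 + 0 = 0.
#{M_4 = 4} = 1 - 0 = 1.
P(M_4 = 4) = 1/16 = 1/16

Answer: 1/16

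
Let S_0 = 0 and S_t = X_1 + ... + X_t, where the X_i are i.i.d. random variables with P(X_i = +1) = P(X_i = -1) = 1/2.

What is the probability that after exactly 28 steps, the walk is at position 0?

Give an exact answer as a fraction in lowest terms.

Answer: 5014575/33554432

Derivation:
To return to 0 after 28 steps: need exactly 14 steps of +1 and 14 of -1.
Favorable paths: C(28,14) = 40116600
Total paths: 2^28 = 268435456
P = 40116600/268435456 = 5014575/33554432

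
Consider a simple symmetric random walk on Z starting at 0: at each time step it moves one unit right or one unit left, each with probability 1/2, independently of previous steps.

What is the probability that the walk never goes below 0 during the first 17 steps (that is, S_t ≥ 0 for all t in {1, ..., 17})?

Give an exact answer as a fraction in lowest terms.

Answer: 12155/65536

Derivation:
Let f(t,s) = #length-t paths at position s with S_1..S_t all ≥ 0.
f(t,s) = f(t-1,s-1) + f(t-1,s+1) for s ≥ 0; f(t,s) = 0 for s < 0.
t=0: f(0,0)=1
t=1: f(1,1)=1
t=2: f(2,0)=1 f(2,2)=1
t=3: f(3,1)=2 f(3,3)=1
t=4: f(4,0)=2 f(4,2)=3 f(4,4)=1
t=5: f(5,1)=5 f(5,3)=4 f(5,5)=1
t=6: f(6,0)=5 f(6,2)=9 f(6,4)=5 f(6,6)=1
t=7: f(7,1)=14 f(7,3)=14 f(7,5)=6 f(7,7)=1
t=8: f(8,0)=14 f(8,2)=28 f(8,4)=20 f(8,6)=7 f(8,8)=1
t=9: f(9,1)=42 f(9,3)=48 f(9,5)=27 f(9,7)=8 f(9,9)=1
t=10: f(10,0)=42 f(10,2)=90 f(10,4)=75 f(10,6)=35 f(10,8)=9 f(10,10)=1
t=11: f(11,1)=132 f(11,3)=165 f(11,5)=110 f(11,7)=44 f(11,9)=10 f(11,11)=1
t=12: f(12,0)=132 f(12,2)=297 f(12,4)=275 f(12,6)=154 f(12,8)=54 f(12,10)=11 f(12,12)=1
t=13: f(13,1)=429 f(13,3)=572 f(13,5)=429 f(13,7)=208 f(13,9)=65 f(13,11)=12 f(13,13)=1
t=14: f(14,0)=429 f(14,2)=1001 f(14,4)=1001 f(14,6)=637 f(14,8)=273 f(14,10)=77 f(14,12)=13 f(14,14)=1
t=15: f(15,1)=1430 f(15,3)=2002 f(15,5)=1638 f(15,7)=910 f(15,9)=350 f(15,11)=90 f(15,13)=14 f(15,15)=1
t=16: f(16,0)=1430 f(16,2)=3432 f(16,4)=3640 f(16,6)=2548 f(16,8)=1260 f(16,10)=440 f(16,12)=104 f(16,14)=15 f(16,16)=1
t=17: f(17,1)=4862 f(17,3)=7072 f(17,5)=6188 f(17,7)=3808 f(17,9)=1700 f(17,11)=544 f(17,13)=119 f(17,15)=16 f(17,17)=1
Σ_s f(17,s) = 24310
P = 24310/131072 = 12155/65536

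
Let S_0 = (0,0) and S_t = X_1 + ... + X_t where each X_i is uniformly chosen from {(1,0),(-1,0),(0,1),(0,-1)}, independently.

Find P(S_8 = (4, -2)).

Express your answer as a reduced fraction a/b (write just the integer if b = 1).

Answer: 7/1024

Derivation:
Let h be the number of horizontal steps (so 8-h are vertical). To end at (4,-2) need (h+4)/2 right-steps and ((8-h)-2)/2 up-steps.
Sum over h with 4 ≤ h ≤ 6, h ≡ 0 (mod 2), 8-h ≡ 0 (mod 2):
h=4: C(8,4)·C(4,4)·C(4,1) = 70·1·4 = 280
h=6: C(8,6)·C(6,5)·C(2,0) = 28·6·1 = 168
Total favorable: 448
Total paths: 4^8 = 65536
P = 448/65536 = 7/1024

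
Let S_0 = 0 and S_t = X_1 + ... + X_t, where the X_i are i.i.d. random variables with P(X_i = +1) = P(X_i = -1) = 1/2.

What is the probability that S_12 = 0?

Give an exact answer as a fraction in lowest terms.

To return to 0 after 12 steps: need exactly 6 steps of +1 and 6 of -1.
Favorable paths: C(12,6) = 924
Total paths: 2^12 = 4096
P = 924/4096 = 231/1024

Answer: 231/1024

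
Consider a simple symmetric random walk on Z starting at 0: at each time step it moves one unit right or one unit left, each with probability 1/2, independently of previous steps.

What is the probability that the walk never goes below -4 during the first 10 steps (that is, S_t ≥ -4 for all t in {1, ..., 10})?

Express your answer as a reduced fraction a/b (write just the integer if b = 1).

Let f(t,s) = #length-t paths at position s with S_1..S_t all ≥ -4.
f(t,s) = f(t-1,s-1) + f(t-1,s+1) for s ≥ -4; f(t,s) = 0 for s < -4.
t=0: f(0,0)=1
t=1: f(1,-1)=1 f(1,1)=1
t=2: f(2,-2)=1 f(2,0)=2 f(2,2)=1
t=3: f(3,-3)=1 f(3,-1)=3 f(3,1)=3 f(3,3)=1
t=4: f(4,-4)=1 f(4,-2)=4 f(4,0)=6 f(4,2)=4 f(4,4)=1
t=5: f(5,-3)=5 f(5,-1)=10 f(5,1)=10 f(5,3)=5 f(5,5)=1
t=6: f(6,-4)=5 f(6,-2)=15 f(6,0)=20 f(6,2)=15 f(6,4)=6 f(6,6)=1
t=7: f(7,-3)=20 f(7,-1)=35 f(7,1)=35 f(7,3)=21 f(7,5)=7 f(7,7)=1
t=8: f(8,-4)=20 f(8,-2)=55 f(8,0)=70 f(8,2)=56 f(8,4)=28 f(8,6)=8 f(8,8)=1
t=9: f(9,-3)=75 f(9,-1)=125 f(9,1)=126 f(9,3)=84 f(9,5)=36 f(9,7)=9 f(9,9)=1
t=10: f(10,-4)=75 f(10,-2)=200 f(10,0)=251 f(10,2)=210 f(10,4)=120 f(10,6)=45 f(10,8)=10 f(10,10)=1
Σ_s f(10,s) = 912
P = 912/1024 = 57/64

Answer: 57/64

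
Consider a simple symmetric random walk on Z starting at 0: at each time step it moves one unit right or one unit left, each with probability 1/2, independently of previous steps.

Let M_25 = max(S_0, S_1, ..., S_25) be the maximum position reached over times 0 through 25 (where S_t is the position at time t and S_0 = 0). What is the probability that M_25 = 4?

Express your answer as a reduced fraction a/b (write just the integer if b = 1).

Let M_25 = max(S_0,...,S_25). Use the reflection principle: for j ≥ 1, #{paths with M_25 ≥ j} = #{S_25 ≥ j} + #{S_25 ≥ j+1}.
By reflection, #{M_25 ≥ 4} = #{S_25 ≥ 4} + #{S_25 ≥ 5} = 7119516 + 7119516 = 14239032.
#{M_25 ≥ 5} = #{S_25 ≥ 5} + #{S_25 ≥ 6} = 7119516 + 3850756 = 10970272.
#{M_25 = 4} = 14239032 - 10970272 = 3268760.
P(M_25 = 4) = 3268760/33554432 = 408595/4194304

Answer: 408595/4194304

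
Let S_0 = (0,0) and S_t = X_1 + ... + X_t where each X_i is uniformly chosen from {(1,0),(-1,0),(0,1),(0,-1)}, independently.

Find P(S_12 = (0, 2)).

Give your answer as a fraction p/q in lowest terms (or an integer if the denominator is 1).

Answer: 9801/262144

Derivation:
Let h be the number of horizontal steps (so 12-h are vertical). To end at (0,2) need (h+0)/2 right-steps and ((12-h)+2)/2 up-steps.
Sum over h with 0 ≤ h ≤ 10, h ≡ 0 (mod 2), 12-h ≡ 0 (mod 2):
h=0: C(12,0)·C(0,0)·C(12,7) = 1·1·792 = 792
h=2: C(12,2)·C(2,1)·C(10,6) = 66·2·210 = 27720
h=4: C(12,4)·C(4,2)·C(8,5) = 495·6·56 = 166320
h=6: C(12,6)·C(6,3)·C(6,4) = 924·20·15 = 277200
h=8: C(12,8)·C(8,4)·C(4,3) = 495·70·4 = 138600
h=10: C(12,10)·C(10,5)·C(2,2) = 66·252·1 = 16632
Total favorable: 627264
Total paths: 4^12 = 16777216
P = 627264/16777216 = 9801/262144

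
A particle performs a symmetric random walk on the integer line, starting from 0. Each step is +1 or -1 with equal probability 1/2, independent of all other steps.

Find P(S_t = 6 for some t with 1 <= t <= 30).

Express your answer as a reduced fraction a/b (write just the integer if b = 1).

Count via complement. Let g(t,s) = #length-t paths at position s with S_1..S_t all ≠ 6.
g(t,s) = g(t-1,s-1) + g(t-1,s+1) for s ≠ 6; g(t,6) = 0.
t=0: g(0,0)=1
t=1: g(1,-1)=1 g(1,1)=1
t=2: g(2,-2)=1 g(2,0)=2 g(2,2)=1
t=3: g(3,-3)=1 g(3,-1)=3 g(3,1)=3 g(3,3)=1
t=4: g(4,-4)=1 g(4,-2)=4 g(4,0)=6 g(4,2)=4 g(4,4)=1
t=5: g(5,-5)=1 g(5,-3)=5 g(5,-1)=10 g(5,1)=10 g(5,3)=5 g(5,5)=1
t=6: g(6,-6)=1 g(6,-4)=6 g(6,-2)=15 g(6,0)=20 g(6,2)=15 g(6,4)=6
t=7: g(7,-7)=1 g(7,-5)=7 g(7,-3)=21 g(7,-1)=35 g(7,1)=35 g(7,3)=21 g(7,5)=6
t=8: g(8,-8)=1 g(8,-6)=8 g(8,-4)=28 g(8,-2)=56 g(8,0)=70 g(8,2)=56 g(8,4)=27
t=9: g(9,-9)=1 g(9,-7)=9 g(9,-5)=36 g(9,-3)=84 g(9,-1)=126 g(9,1)=126 g(9,3)=83 g(9,5)=27
t=10: g(10,-10)=1 g(10,-8)=10 g(10,-6)=45 g(10,-4)=120 g(10,-2)=210 g(10,0)=252 g(10,2)=209 g(10,4)=110
t=11: g(11,-11)=1 g(11,-9)=11 g(11,-7)=55 g(11,-5)=165 g(11,-3)=330 g(11,-1)=462 g(11,1)=461 g(11,3)=319 g(11,5)=110
t=12: g(12,-12)=1 g(12,-10)=12 g(12,-8)=66 g(12,-6)=220 g(12,-4)=495 g(12,-2)=792 g(12,0)=923 g(12,2)=780 g(12,4)=429
t=13: g(13,-13)=1 g(13,-11)=13 g(13,-9)=78 g(13,-7)=286 g(13,-5)=715 g(13,-3)=1287 g(13,-1)=1715 g(13,1)=1703 g(13,3)=1209 g(13,5)=429
t=14: g(14,-14)=1 g(14,-12)=14 g(14,-10)=91 g(14,-8)=364 g(14,-6)=1001 g(14,-4)=2002 g(14,-2)=3002 g(14,0)=3418 g(14,2)=2912 g(14,4)=1638
t=15: g(15,-15)=1 g(15,-13)=15 g(15,-11)=105 g(15,-9)=455 g(15,-7)=1365 g(15,-5)=3003 g(15,-3)=5004 g(15,-1)=6420 g(15,1)=6330 g(15,3)=4550 g(15,5)=1638
t=16: g(16,-16)=1 g(16,-14)=16 g(16,-12)=120 g(16,-10)=560 g(16,-8)=1820 g(16,-6)=4368 g(16,-4)=8007 g(16,-2)=11424 g(16,0)=12750 g(16,2)=10880 g(16,4)=6188
t=17: g(17,-17)=1 g(17,-15)=17 g(17,-13)=136 g(17,-11)=680 g(17,-9)=2380 g(17,-7)=6188 g(17,-5)=12375 g(17,-3)=19431 g(17,-1)=24174 g(17,1)=23630 g(17,3)=17068 g(17,5)=6188
t=18: g(18,-18)=1 g(18,-16)=18 g(18,-14)=153 g(18,-12)=816 g(18,-10)=3060 g(18,-8)=8568 g(18,-6)=18563 g(18,-4)=31806 g(18,-2)=43605 g(18,0)=47804 g(18,2)=40698 g(18,4)=23256
t=19: g(19,-19)=1 g(19,-17)=19 g(19,-15)=171 g(19,-13)=969 g(19,-11)=3876 g(19,-9)=11628 g(19,-7)=27131 g(19,-5)=50369 g(19,-3)=75411 g(19,-1)=91409 g(19,1)=88502 g(19,3)=63954 g(19,5)=23256
t=20: g(20,-20)=1 g(20,-18)=20 g(20,-16)=190 g(20,-14)=1140 g(20,-12)=4845 g(20,-10)=15504 g(20,-8)=38759 g(20,-6)=77500 g(20,-4)=125780 g(20,-2)=166820 g(20,0)=179911 g(20,2)=152456 g(20,4)=87210
t=21: g(21,-21)=1 g(21,-19)=21 g(21,-17)=210 g(21,-15)=1330 g(21,-13)=5985 g(21,-11)=20349 g(21,-9)=54263 g(21,-7)=116259 g(21,-5)=203280 g(21,-3)=292600 g(21,-1)=346731 g(21,1)=332367 g(21,3)=239666 g(21,5)=87210
t=22: g(22,-22)=1 g(22,-20)=22 g(22,-18)=231 g(22,-16)=1540 g(22,-14)=7315 g(22,-12)=26334 g(22,-10)=74612 g(22,-8)=170522 g(22,-6)=319539 g(22,-4)=495880 g(22,-2)=639331 g(22,0)=679098 g(22,2)=572033 g(22,4)=326876
t=23: g(23,-23)=1 g(23,-21)=23 g(23,-19)=253 g(23,-17)=1771 g(23,-15)=8855 g(23,-13)=33649 g(23,-11)=100946 g(23,-9)=245134 g(23,-7)=490061 g(23,-5)=815419 g(23,-3)=1135211 g(23,-1)=1318429 g(23,1)=1251131 g(23,3)=898909 g(23,5)=326876
t=24: g(24,-24)=1 g(24,-22)=24 g(24,-20)=276 g(24,-18)=2024 g(24,-16)=10626 g(24,-14)=42504 g(24,-12)=134595 g(24,-10)=346080 g(24,-8)=735195 g(24,-6)=1305480 g(24,-4)=1950630 g(24,-2)=2453640 g(24,0)=2569560 g(24,2)=2150040 g(24,4)=1225785
t=25: g(25,-25)=1 g(25,-23)=25 g(25,-21)=300 g(25,-19)=2300 g(25,-17)=12650 g(25,-15)=53130 g(25,-13)=177099 g(25,-11)=480675 g(25,-9)=1081275 g(25,-7)=2040675 g(25,-5)=3256110 g(25,-3)=4404270 g(25,-1)=5023200 g(25,1)=4719600 g(25,3)=3375825 g(25,5)=1225785
t=26: g(26,-26)=1 g(26,-24)=26 g(26,-22)=325 g(26,-20)=2600 g(26,-18)=14950 g(26,-16)=65780 g(26,-14)=230229 g(26,-12)=657774 g(26,-10)=1561950 g(26,-8)=3121950 g(26,-6)=5296785 g(26,-4)=7660380 g(26,-2)=9427470 g(26,0)=9742800 g(26,2)=8095425 g(26,4)=4601610
t=27: g(27,-27)=1 g(27,-25)=27 g(27,-23)=351 g(27,-21)=2925 g(27,-19)=17550 g(27,-17)=80730 g(27,-15)=296009 g(27,-13)=888003 g(27,-11)=2219724 g(27,-9)=4683900 g(27,-7)=8418735 g(27,-5)=12957165 g(27,-3)=17087850 g(27,-1)=19170270 g(27,1)=17838225 g(27,3)=12697035 g(27,5)=4601610
t=28: g(28,-28)=1 g(28,-26)=28 g(28,-24)=378 g(28,-22)=3276 g(28,-20)=20475 g(28,-18)=98280 g(28,-16)=376739 g(28,-14)=1184012 g(28,-12)=3107727 g(28,-10)=6903624 g(28,-8)=13102635 g(28,-6)=21375900 g(28,-4)=30045015 g(28,-2)=36258120 g(28,0)=37008495 g(28,2)=30535260 g(28,4)=17298645
t=29: g(29,-29)=1 g(29,-27)=29 g(29,-25)=406 g(29,-23)=3654 g(29,-21)=23751 g(29,-19)=118755 g(29,-17)=475019 g(29,-15)=1560751 g(29,-13)=4291739 g(29,-11)=10011351 g(29,-9)=20006259 g(29,-7)=34478535 g(29,-5)=51420915 g(29,-3)=66303135 g(29,-1)=73266615 g(29,1)=67543755 g(29,3)=47833905 g(29,5)=17298645
t=30: g(30,-30)=1 g(30,-28)=30 g(30,-26)=435 g(30,-24)=4060 g(30,-22)=27405 g(30,-20)=142506 g(30,-18)=593774 g(30,-16)=2035770 g(30,-14)=5852490 g(30,-12)=14303090 g(30,-10)=30017610 g(30,-8)=54484794 g(30,-6)=85899450 g(30,-4)=117724050 g(30,-2)=139569750 g(30,0)=140810370 g(30,2)=115377660 g(30,4)=65132550
Paths never hitting 6: Σ_s g(30,s) = 771975795
Paths hitting 6: 2^30 - 771975795 = 301766029
P = 301766029/1073741824 = 301766029/1073741824

Answer: 301766029/1073741824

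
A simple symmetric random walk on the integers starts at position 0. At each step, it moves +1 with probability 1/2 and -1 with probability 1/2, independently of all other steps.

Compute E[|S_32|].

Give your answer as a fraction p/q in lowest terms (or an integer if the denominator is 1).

S_32 takes values m ≡ 0 (mod 2) with |m| ≤ 32; P(S_32=m) = C(32,(32+m)/2)/2^32.
Total paths: 2^32 = 4294967296
Distribution: P(S=-32)=1/4294967296, P(S=-30)=32/4294967296, P(S=-28)=496/4294967296, P(S=-26)=4960/4294967296, P(S=-24)=35960/4294967296, P(S=-22)=201376/4294967296, P(S=-20)=906192/4294967296, P(S=-18)=3365856/4294967296, P(S=-16)=10518300/4294967296, P(S=-14)=28048800/4294967296, P(S=-12)=64512240/4294967296, P(S=-10)=129024480/4294967296, P(S=-8)=225792840/4294967296, P(S=-6)=347373600/4294967296, P(S=-4)=471435600/4294967296, P(S=-2)=565722720/4294967296, P(S=0)=601080390/4294967296, P(S=2)=565722720/4294967296, P(S=4)=471435600/4294967296, P(S=6)=347373600/4294967296, P(S=8)=225792840/4294967296, P(S=10)=129024480/4294967296, P(S=12)=64512240/4294967296, P(S=14)=28048800/4294967296, P(S=16)=10518300/4294967296, P(S=18)=3365856/4294967296, P(S=20)=906192/4294967296, P(S=22)=201376/4294967296, P(S=24)=35960/4294967296, P(S=26)=4960/4294967296, P(S=28)=496/4294967296, P(S=30)=32/4294967296, P(S=32)=1/4294967296
E[|S_32|] = Σ_m |m|·P(S_32=m) = 19234572480/4294967296 = 300540195/67108864

Answer: 300540195/67108864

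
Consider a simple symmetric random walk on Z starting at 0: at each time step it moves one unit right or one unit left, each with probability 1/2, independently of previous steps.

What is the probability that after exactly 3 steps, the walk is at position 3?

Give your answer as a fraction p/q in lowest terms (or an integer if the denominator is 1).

Answer: 1/8

Derivation:
To reach position 3 after 3 steps: need 3 steps of +1 and 0 of -1.
Favorable paths: C(3,3) = 1
Total paths: 2^3 = 8
P = 1/8 = 1/8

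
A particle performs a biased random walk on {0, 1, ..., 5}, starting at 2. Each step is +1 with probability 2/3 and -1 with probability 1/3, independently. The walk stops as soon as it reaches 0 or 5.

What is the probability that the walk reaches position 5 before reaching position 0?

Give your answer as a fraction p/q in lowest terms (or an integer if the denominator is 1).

Biased walk: p = 2/3, q = 1/3, r = q/p = 1/2
Gambler's ruin: P(hit 5 before 0 | start at 2) = (1 - r^a)/(1 - r^N)
r^2 = 1/4; r^5 = 1/32
P = (1 - 1/4) / (1 - 1/32) = 3/4 / 31/32 = 24/31

Answer: 24/31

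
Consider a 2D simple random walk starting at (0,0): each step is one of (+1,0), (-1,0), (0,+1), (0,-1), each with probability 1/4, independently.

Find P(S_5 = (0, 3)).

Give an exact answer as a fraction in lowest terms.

Answer: 25/1024

Derivation:
Let h be the number of horizontal steps (so 5-h are vertical). To end at (0,3) need (h+0)/2 right-steps and ((5-h)+3)/2 up-steps.
Sum over h with 0 ≤ h ≤ 2, h ≡ 0 (mod 2), 5-h ≡ 1 (mod 2):
h=0: C(5,0)·C(0,0)·C(5,4) = 1·1·5 = 5
h=2: C(5,2)·C(2,1)·C(3,3) = 10·2·1 = 20
Total favorable: 25
Total paths: 4^5 = 1024
P = 25/1024 = 25/1024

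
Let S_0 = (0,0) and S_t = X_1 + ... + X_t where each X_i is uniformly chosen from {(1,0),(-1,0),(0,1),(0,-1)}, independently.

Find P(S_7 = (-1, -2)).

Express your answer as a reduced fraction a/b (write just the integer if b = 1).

Let h be the number of horizontal steps (so 7-h are vertical). To end at (-1,-2) need (h-1)/2 right-steps and ((7-h)-2)/2 up-steps.
Sum over h with 1 ≤ h ≤ 5, h ≡ 1 (mod 2), 7-h ≡ 0 (mod 2):
h=1: C(7,1)·C(1,0)·C(6,2) = 7·1·15 = 105
h=3: C(7,3)·C(3,1)·C(4,1) = 35·3·4 = 420
h=5: C(7,5)·C(5,2)·C(2,0) = 21·10·1 = 210
Total favorable: 735
Total paths: 4^7 = 16384
P = 735/16384 = 735/16384

Answer: 735/16384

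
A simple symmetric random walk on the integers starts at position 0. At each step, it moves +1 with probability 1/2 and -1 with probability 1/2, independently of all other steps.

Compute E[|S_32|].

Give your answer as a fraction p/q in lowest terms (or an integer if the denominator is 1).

Answer: 300540195/67108864

Derivation:
S_32 takes values m ≡ 0 (mod 2) with |m| ≤ 32; P(S_32=m) = C(32,(32+m)/2)/2^32.
Total paths: 2^32 = 4294967296
Distribution: P(S=-32)=1/4294967296, P(S=-30)=32/4294967296, P(S=-28)=496/4294967296, P(S=-26)=4960/4294967296, P(S=-24)=35960/4294967296, P(S=-22)=201376/4294967296, P(S=-20)=906192/4294967296, P(S=-18)=3365856/4294967296, P(S=-16)=10518300/4294967296, P(S=-14)=28048800/4294967296, P(S=-12)=64512240/4294967296, P(S=-10)=129024480/4294967296, P(S=-8)=225792840/4294967296, P(S=-6)=347373600/4294967296, P(S=-4)=471435600/4294967296, P(S=-2)=565722720/4294967296, P(S=0)=601080390/4294967296, P(S=2)=565722720/4294967296, P(S=4)=471435600/4294967296, P(S=6)=347373600/4294967296, P(S=8)=225792840/4294967296, P(S=10)=129024480/4294967296, P(S=12)=64512240/4294967296, P(S=14)=28048800/4294967296, P(S=16)=10518300/4294967296, P(S=18)=3365856/4294967296, P(S=20)=906192/4294967296, P(S=22)=201376/4294967296, P(S=24)=35960/4294967296, P(S=26)=4960/4294967296, P(S=28)=496/4294967296, P(S=30)=32/4294967296, P(S=32)=1/4294967296
E[|S_32|] = Σ_m |m|·P(S_32=m) = 19234572480/4294967296 = 300540195/67108864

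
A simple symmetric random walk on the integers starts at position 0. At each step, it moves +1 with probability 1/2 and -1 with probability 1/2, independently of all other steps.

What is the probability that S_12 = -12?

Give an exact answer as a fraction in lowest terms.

To reach position -12 after 12 steps: need 0 steps of +1 and 12 of -1.
Favorable paths: C(12,0) = 1
Total paths: 2^12 = 4096
P = 1/4096 = 1/4096

Answer: 1/4096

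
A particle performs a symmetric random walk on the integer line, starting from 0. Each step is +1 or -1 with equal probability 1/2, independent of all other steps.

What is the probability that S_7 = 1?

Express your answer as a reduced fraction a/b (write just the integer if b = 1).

To reach position 1 after 7 steps: need 4 steps of +1 and 3 of -1.
Favorable paths: C(7,4) = 35
Total paths: 2^7 = 128
P = 35/128 = 35/128

Answer: 35/128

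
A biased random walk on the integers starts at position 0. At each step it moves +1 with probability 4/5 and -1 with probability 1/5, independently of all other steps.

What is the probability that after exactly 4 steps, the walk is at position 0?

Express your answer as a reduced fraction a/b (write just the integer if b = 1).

Answer: 96/625

Derivation:
To be at 0 after 4 steps: need exactly 2 steps of +1 and 2 of -1.
Number of such sequences: C(4,2) = 6
Each has probability (4/5)^2 · (1/5)^2 = 16/625
P = 6 · 16/625 = 96/625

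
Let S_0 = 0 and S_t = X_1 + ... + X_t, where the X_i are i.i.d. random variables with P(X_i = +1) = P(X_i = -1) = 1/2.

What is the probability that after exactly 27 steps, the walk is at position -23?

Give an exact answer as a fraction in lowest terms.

Answer: 351/134217728

Derivation:
To reach position -23 after 27 steps: need 2 steps of +1 and 25 of -1.
Favorable paths: C(27,2) = 351
Total paths: 2^27 = 134217728
P = 351/134217728 = 351/134217728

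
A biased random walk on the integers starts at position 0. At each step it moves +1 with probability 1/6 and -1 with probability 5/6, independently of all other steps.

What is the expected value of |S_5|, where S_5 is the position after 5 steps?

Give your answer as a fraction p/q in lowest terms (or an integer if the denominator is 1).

S_5 takes values m ≡ 1 (mod 2) with |m| ≤ 5; P(S_5=m) = C(5,(5+m)/2) · (1/6)^((5+m)/2) · (5/6)^((5-m)/2).
Distribution: P(S=-5)=3125/7776, P(S=-3)=3125/7776, P(S=-1)=625/3888, P(S=1)=125/3888, P(S=3)=25/7776, P(S=5)=1/7776
E[|S_5|] = Σ_m |m|·P(S_5=m) = 2215/648

Answer: 2215/648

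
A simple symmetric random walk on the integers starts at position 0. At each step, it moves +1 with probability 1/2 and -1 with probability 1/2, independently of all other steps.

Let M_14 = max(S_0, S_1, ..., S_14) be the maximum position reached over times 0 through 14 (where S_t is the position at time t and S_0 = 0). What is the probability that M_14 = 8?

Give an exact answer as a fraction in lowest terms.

Answer: 91/4096

Derivation:
Let M_14 = max(S_0,...,S_14). Use the reflection principle: for j ≥ 1, #{paths with M_14 ≥ j} = #{S_14 ≥ j} + #{S_14 ≥ j+1}.
By reflection, #{M_14 ≥ 8} = #{S_14 ≥ 8} + #{S_14 ≥ 9} = 470 + 106 = 576.
#{M_14 ≥ 9} = #{S_14 ≥ 9} + #{S_14 ≥ 10} = 106 + 106 = 212.
#{M_14 = 8} = 576 - 212 = 364.
P(M_14 = 8) = 364/16384 = 91/4096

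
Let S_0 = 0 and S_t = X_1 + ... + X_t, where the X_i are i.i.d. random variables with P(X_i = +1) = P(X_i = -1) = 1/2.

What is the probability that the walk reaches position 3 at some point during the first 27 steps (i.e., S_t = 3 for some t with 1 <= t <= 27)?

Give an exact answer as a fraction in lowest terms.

Count via complement. Let g(t,s) = #length-t paths at position s with S_1..S_t all ≠ 3.
g(t,s) = g(t-1,s-1) + g(t-1,s+1) for s ≠ 3; g(t,3) = 0.
t=0: g(0,0)=1
t=1: g(1,-1)=1 g(1,1)=1
t=2: g(2,-2)=1 g(2,0)=2 g(2,2)=1
t=3: g(3,-3)=1 g(3,-1)=3 g(3,1)=3
t=4: g(4,-4)=1 g(4,-2)=4 g(4,0)=6 g(4,2)=3
t=5: g(5,-5)=1 g(5,-3)=5 g(5,-1)=10 g(5,1)=9
t=6: g(6,-6)=1 g(6,-4)=6 g(6,-2)=15 g(6,0)=19 g(6,2)=9
t=7: g(7,-7)=1 g(7,-5)=7 g(7,-3)=21 g(7,-1)=34 g(7,1)=28
t=8: g(8,-8)=1 g(8,-6)=8 g(8,-4)=28 g(8,-2)=55 g(8,0)=62 g(8,2)=28
t=9: g(9,-9)=1 g(9,-7)=9 g(9,-5)=36 g(9,-3)=83 g(9,-1)=117 g(9,1)=90
t=10: g(10,-10)=1 g(10,-8)=10 g(10,-6)=45 g(10,-4)=119 g(10,-2)=200 g(10,0)=207 g(10,2)=90
t=11: g(11,-11)=1 g(11,-9)=11 g(11,-7)=55 g(11,-5)=164 g(11,-3)=319 g(11,-1)=407 g(11,1)=297
t=12: g(12,-12)=1 g(12,-10)=12 g(12,-8)=66 g(12,-6)=219 g(12,-4)=483 g(12,-2)=726 g(12,0)=704 g(12,2)=297
t=13: g(13,-13)=1 g(13,-11)=13 g(13,-9)=78 g(13,-7)=285 g(13,-5)=702 g(13,-3)=1209 g(13,-1)=1430 g(13,1)=1001
t=14: g(14,-14)=1 g(14,-12)=14 g(14,-10)=91 g(14,-8)=363 g(14,-6)=987 g(14,-4)=1911 g(14,-2)=2639 g(14,0)=2431 g(14,2)=1001
t=15: g(15,-15)=1 g(15,-13)=15 g(15,-11)=105 g(15,-9)=454 g(15,-7)=1350 g(15,-5)=2898 g(15,-3)=4550 g(15,-1)=5070 g(15,1)=3432
t=16: g(16,-16)=1 g(16,-14)=16 g(16,-12)=120 g(16,-10)=559 g(16,-8)=1804 g(16,-6)=4248 g(16,-4)=7448 g(16,-2)=9620 g(16,0)=8502 g(16,2)=3432
t=17: g(17,-17)=1 g(17,-15)=17 g(17,-13)=136 g(17,-11)=679 g(17,-9)=2363 g(17,-7)=6052 g(17,-5)=11696 g(17,-3)=17068 g(17,-1)=18122 g(17,1)=11934
t=18: g(18,-18)=1 g(18,-16)=18 g(18,-14)=153 g(18,-12)=815 g(18,-10)=3042 g(18,-8)=8415 g(18,-6)=17748 g(18,-4)=28764 g(18,-2)=35190 g(18,0)=30056 g(18,2)=11934
t=19: g(19,-19)=1 g(19,-17)=19 g(19,-15)=171 g(19,-13)=968 g(19,-11)=3857 g(19,-9)=11457 g(19,-7)=26163 g(19,-5)=46512 g(19,-3)=63954 g(19,-1)=65246 g(19,1)=41990
t=20: g(20,-20)=1 g(20,-18)=20 g(20,-16)=190 g(20,-14)=1139 g(20,-12)=4825 g(20,-10)=15314 g(20,-8)=37620 g(20,-6)=72675 g(20,-4)=110466 g(20,-2)=129200 g(20,0)=107236 g(20,2)=41990
t=21: g(21,-21)=1 g(21,-19)=21 g(21,-17)=210 g(21,-15)=1329 g(21,-13)=5964 g(21,-11)=20139 g(21,-9)=52934 g(21,-7)=110295 g(21,-5)=183141 g(21,-3)=239666 g(21,-1)=236436 g(21,1)=149226
t=22: g(22,-22)=1 g(22,-20)=22 g(22,-18)=231 g(22,-16)=1539 g(22,-14)=7293 g(22,-12)=26103 g(22,-10)=73073 g(22,-8)=163229 g(22,-6)=293436 g(22,-4)=422807 g(22,-2)=476102 g(22,0)=385662 g(22,2)=149226
t=23: g(23,-23)=1 g(23,-21)=23 g(23,-19)=253 g(23,-17)=1770 g(23,-15)=8832 g(23,-13)=33396 g(23,-11)=99176 g(23,-9)=236302 g(23,-7)=456665 g(23,-5)=716243 g(23,-3)=898909 g(23,-1)=861764 g(23,1)=534888
t=24: g(24,-24)=1 g(24,-22)=24 g(24,-20)=276 g(24,-18)=2023 g(24,-16)=10602 g(24,-14)=42228 g(24,-12)=132572 g(24,-10)=335478 g(24,-8)=692967 g(24,-6)=1172908 g(24,-4)=1615152 g(24,-2)=1760673 g(24,0)=1396652 g(24,2)=534888
t=25: g(25,-25)=1 g(25,-23)=25 g(25,-21)=300 g(25,-19)=2299 g(25,-17)=12625 g(25,-15)=52830 g(25,-13)=174800 g(25,-11)=468050 g(25,-9)=1028445 g(25,-7)=1865875 g(25,-5)=2788060 g(25,-3)=3375825 g(25,-1)=3157325 g(25,1)=1931540
t=26: g(26,-26)=1 g(26,-24)=26 g(26,-22)=325 g(26,-20)=2599 g(26,-18)=14924 g(26,-16)=65455 g(26,-14)=227630 g(26,-12)=642850 g(26,-10)=1496495 g(26,-8)=2894320 g(26,-6)=4653935 g(26,-4)=6163885 g(26,-2)=6533150 g(26,0)=5088865 g(26,2)=1931540
t=27: g(27,-27)=1 g(27,-25)=27 g(27,-23)=351 g(27,-21)=2924 g(27,-19)=17523 g(27,-17)=80379 g(27,-15)=293085 g(27,-13)=870480 g(27,-11)=2139345 g(27,-9)=4390815 g(27,-7)=7548255 g(27,-5)=10817820 g(27,-3)=12697035 g(27,-1)=11622015 g(27,1)=7020405
Paths never hitting 3: Σ_s g(27,s) = 57500460
Paths hitting 3: 2^27 - 57500460 = 76717268
P = 76717268/134217728 = 19179317/33554432

Answer: 19179317/33554432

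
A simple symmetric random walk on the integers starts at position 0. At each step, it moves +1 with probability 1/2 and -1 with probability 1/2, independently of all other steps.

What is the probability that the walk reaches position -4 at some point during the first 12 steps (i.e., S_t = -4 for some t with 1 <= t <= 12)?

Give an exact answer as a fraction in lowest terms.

Count via complement. Let g(t,s) = #length-t paths at position s with S_1..S_t all ≠ -4.
g(t,s) = g(t-1,s-1) + g(t-1,s+1) for s ≠ -4; g(t,-4) = 0.
t=0: g(0,0)=1
t=1: g(1,-1)=1 g(1,1)=1
t=2: g(2,-2)=1 g(2,0)=2 g(2,2)=1
t=3: g(3,-3)=1 g(3,-1)=3 g(3,1)=3 g(3,3)=1
t=4: g(4,-2)=4 g(4,0)=6 g(4,2)=4 g(4,4)=1
t=5: g(5,-3)=4 g(5,-1)=10 g(5,1)=10 g(5,3)=5 g(5,5)=1
t=6: g(6,-2)=14 g(6,0)=20 g(6,2)=15 g(6,4)=6 g(6,6)=1
t=7: g(7,-3)=14 g(7,-1)=34 g(7,1)=35 g(7,3)=21 g(7,5)=7 g(7,7)=1
t=8: g(8,-2)=48 g(8,0)=69 g(8,2)=56 g(8,4)=28 g(8,6)=8 g(8,8)=1
t=9: g(9,-3)=48 g(9,-1)=117 g(9,1)=125 g(9,3)=84 g(9,5)=36 g(9,7)=9 g(9,9)=1
t=10: g(10,-2)=165 g(10,0)=242 g(10,2)=209 g(10,4)=120 g(10,6)=45 g(10,8)=10 g(10,10)=1
t=11: g(11,-3)=165 g(11,-1)=407 g(11,1)=451 g(11,3)=329 g(11,5)=165 g(11,7)=55 g(11,9)=11 g(11,11)=1
t=12: g(12,-2)=572 g(12,0)=858 g(12,2)=780 g(12,4)=494 g(12,6)=220 g(12,8)=66 g(12,10)=12 g(12,12)=1
Paths never hitting -4: Σ_s g(12,s) = 3003
Paths hitting -4: 2^12 - 3003 = 1093
P = 1093/4096 = 1093/4096

Answer: 1093/4096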